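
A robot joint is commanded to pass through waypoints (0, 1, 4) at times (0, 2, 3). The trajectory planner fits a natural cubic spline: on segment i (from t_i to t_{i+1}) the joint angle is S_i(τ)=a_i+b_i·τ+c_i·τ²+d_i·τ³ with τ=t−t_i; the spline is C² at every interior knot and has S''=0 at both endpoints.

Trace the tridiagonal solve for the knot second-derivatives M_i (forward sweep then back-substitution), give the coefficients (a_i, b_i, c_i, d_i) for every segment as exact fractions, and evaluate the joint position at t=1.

  seg 0: a=0 b=-1/3 c=0 d=5/24
  seg 1: a=1 b=13/6 c=5/4 d=-5/12
S(1) = -1/8

Δ: Δ0=1/2, Δ1=3
row 1: diag=6, rhs=15; c'=1/6, d'=5/2
back: M1=5/2
M: M0=0, M1=5/2, M2=0
seg 0: a=0, c=M0/2=0, d=(M1−M0)/(6·2)=5/24, b=Δ0−h0·(2M0+M1)/6=-1/3
seg 1: a=1, c=M1/2=5/4, d=(M2−M1)/(6·1)=-5/12, b=Δ1−h1·(2M1+M2)/6=13/6
t_q=1 → seg 0, τ=1; S=0+-1/3·τ+0·τ²+5/24·τ³=-1/8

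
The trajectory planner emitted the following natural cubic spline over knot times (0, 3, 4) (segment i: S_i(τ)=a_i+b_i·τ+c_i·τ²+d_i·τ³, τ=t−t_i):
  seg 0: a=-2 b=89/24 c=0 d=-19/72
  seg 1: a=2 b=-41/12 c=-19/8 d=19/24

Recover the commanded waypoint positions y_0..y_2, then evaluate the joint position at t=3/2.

y_0=-2 y_1=2 y_2=-3
S(3/2) = 171/64

y_0 = S_0(0) = a_0 = -2
y_1 = S_1(0) = a_1 = 2
y_2 = S_1(1) = -3
t_q=3/2 is in segment 0 (τ=3/2); S_0(τ)=171/64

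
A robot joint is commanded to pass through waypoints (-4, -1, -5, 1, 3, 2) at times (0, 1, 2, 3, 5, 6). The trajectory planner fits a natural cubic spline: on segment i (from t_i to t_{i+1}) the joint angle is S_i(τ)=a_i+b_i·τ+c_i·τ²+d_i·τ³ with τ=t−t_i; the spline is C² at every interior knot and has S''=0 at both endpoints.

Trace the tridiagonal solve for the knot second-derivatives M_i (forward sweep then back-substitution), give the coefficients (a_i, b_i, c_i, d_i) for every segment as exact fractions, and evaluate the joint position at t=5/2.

  seg 0: a=-4 b=107/19 c=0 d=-50/19
  seg 1: a=-1 b=-43/19 c=-150/19 d=117/19
  seg 2: a=-5 b=8/19 c=201/19 d=-5
  seg 3: a=1 b=125/19 c=-84/19 d=31/38
  seg 4: a=3 b=-25/19 c=9/19 d=-3/19
S(5/2) = -421/152

Δ: Δ0=3, Δ1=-4, Δ2=6, Δ3=1, Δ4=-1
row 1: diag=4, rhs=-42; c'=1/4, d'=-21/2
row 2: denom=4−1·1/4=15/4; d'=(60−1·-21/2)/(15/4)=94/5
row 3: denom=6−1·4/15=86/15; d'=(-30−1·94/5)/(86/15)=-366/43
row 4: denom=6−2·15/43=228/43; d'=(-12−2·-366/43)/(228/43)=18/19
back: M4=18/19
back: M3=-366/43−15/43·18/19=-168/19
back: M2=94/5−4/15·-168/19=402/19
back: M1=-21/2−1/4·402/19=-300/19
M: M0=0, M1=-300/19, M2=402/19, M3=-168/19, M4=18/19, M5=0
seg 0: a=-4, c=M0/2=0, d=(M1−M0)/(6·1)=-50/19, b=Δ0−h0·(2M0+M1)/6=107/19
seg 1: a=-1, c=M1/2=-150/19, d=(M2−M1)/(6·1)=117/19, b=Δ1−h1·(2M1+M2)/6=-43/19
seg 2: a=-5, c=M2/2=201/19, d=(M3−M2)/(6·1)=-5, b=Δ2−h2·(2M2+M3)/6=8/19
seg 3: a=1, c=M3/2=-84/19, d=(M4−M3)/(6·2)=31/38, b=Δ3−h3·(2M3+M4)/6=125/19
seg 4: a=3, c=M4/2=9/19, d=(M5−M4)/(6·1)=-3/19, b=Δ4−h4·(2M4+M5)/6=-25/19
t_q=5/2 → seg 2, τ=1/2; S=-5+8/19·τ+201/19·τ²+-5·τ³=-421/152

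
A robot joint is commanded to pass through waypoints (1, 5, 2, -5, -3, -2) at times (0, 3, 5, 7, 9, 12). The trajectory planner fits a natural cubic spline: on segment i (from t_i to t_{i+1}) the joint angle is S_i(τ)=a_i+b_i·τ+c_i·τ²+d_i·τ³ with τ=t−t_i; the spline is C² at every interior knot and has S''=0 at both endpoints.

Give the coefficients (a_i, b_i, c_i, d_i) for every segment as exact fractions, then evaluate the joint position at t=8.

Δ: Δ0=4/3, Δ1=-3/2, Δ2=-7/2, Δ3=1, Δ4=1/3
row 1: diag=10, rhs=-17; c'=1/5, d'=-17/10
row 2: denom=8−2·1/5=38/5; d'=(-12−2·-17/10)/(38/5)=-43/38
row 3: denom=8−2·5/19=142/19; d'=(27−2·-43/38)/(142/19)=278/71
row 4: denom=10−2·19/71=672/71; d'=(-4−2·278/71)/(672/71)=-5/4
back: M4=-5/4
back: M3=278/71−19/71·-5/4=17/4
back: M2=-43/38−5/19·17/4=-9/4
back: M1=-17/10−1/5·-9/4=-5/4
M: M0=0, M1=-5/4, M2=-9/4, M3=17/4, M4=-5/4, M5=0
seg 0: a=1, c=M0/2=0, d=(M1−M0)/(6·3)=-5/72, b=Δ0−h0·(2M0+M1)/6=47/24
seg 1: a=5, c=M1/2=-5/8, d=(M2−M1)/(6·2)=-1/12, b=Δ1−h1·(2M1+M2)/6=1/12
seg 2: a=2, c=M2/2=-9/8, d=(M3−M2)/(6·2)=13/24, b=Δ2−h2·(2M2+M3)/6=-41/12
seg 3: a=-5, c=M3/2=17/8, d=(M4−M3)/(6·2)=-11/24, b=Δ3−h3·(2M3+M4)/6=-17/12
seg 4: a=-3, c=M4/2=-5/8, d=(M5−M4)/(6·3)=5/72, b=Δ4−h4·(2M4+M5)/6=19/12
t_q=8 → seg 3, τ=1; S=-5+-17/12·τ+17/8·τ²+-11/24·τ³=-19/4

  seg 0: a=1 b=47/24 c=0 d=-5/72
  seg 1: a=5 b=1/12 c=-5/8 d=-1/12
  seg 2: a=2 b=-41/12 c=-9/8 d=13/24
  seg 3: a=-5 b=-17/12 c=17/8 d=-11/24
  seg 4: a=-3 b=19/12 c=-5/8 d=5/72
S(8) = -19/4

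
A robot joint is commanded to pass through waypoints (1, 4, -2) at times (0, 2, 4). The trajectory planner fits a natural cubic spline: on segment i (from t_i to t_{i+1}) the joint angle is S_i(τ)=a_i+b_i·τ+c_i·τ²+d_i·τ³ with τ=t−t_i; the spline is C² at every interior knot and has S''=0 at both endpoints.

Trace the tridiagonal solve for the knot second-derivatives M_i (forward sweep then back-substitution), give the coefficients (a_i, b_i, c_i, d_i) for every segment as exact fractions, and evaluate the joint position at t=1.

Δ: Δ0=3/2, Δ1=-3
row 1: diag=8, rhs=-27; c'=1/4, d'=-27/8
back: M1=-27/8
M: M0=0, M1=-27/8, M2=0
seg 0: a=1, c=M0/2=0, d=(M1−M0)/(6·2)=-9/32, b=Δ0−h0·(2M0+M1)/6=21/8
seg 1: a=4, c=M1/2=-27/16, d=(M2−M1)/(6·2)=9/32, b=Δ1−h1·(2M1+M2)/6=-3/4
t_q=1 → seg 0, τ=1; S=1+21/8·τ+0·τ²+-9/32·τ³=107/32

  seg 0: a=1 b=21/8 c=0 d=-9/32
  seg 1: a=4 b=-3/4 c=-27/16 d=9/32
S(1) = 107/32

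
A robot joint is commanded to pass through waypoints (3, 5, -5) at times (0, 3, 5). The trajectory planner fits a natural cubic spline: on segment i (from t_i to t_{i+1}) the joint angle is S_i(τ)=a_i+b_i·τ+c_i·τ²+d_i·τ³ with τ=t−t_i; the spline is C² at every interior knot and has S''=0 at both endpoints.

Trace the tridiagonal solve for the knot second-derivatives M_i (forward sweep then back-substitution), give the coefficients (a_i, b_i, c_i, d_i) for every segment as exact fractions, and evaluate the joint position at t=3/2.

Δ: Δ0=2/3, Δ1=-5
row 1: diag=10, rhs=-34; c'=1/5, d'=-17/5
back: M1=-17/5
M: M0=0, M1=-17/5, M2=0
seg 0: a=3, c=M0/2=0, d=(M1−M0)/(6·3)=-17/90, b=Δ0−h0·(2M0+M1)/6=71/30
seg 1: a=5, c=M1/2=-17/10, d=(M2−M1)/(6·2)=17/60, b=Δ1−h1·(2M1+M2)/6=-41/15
t_q=3/2 → seg 0, τ=3/2; S=3+71/30·τ+0·τ²+-17/90·τ³=473/80

  seg 0: a=3 b=71/30 c=0 d=-17/90
  seg 1: a=5 b=-41/15 c=-17/10 d=17/60
S(3/2) = 473/80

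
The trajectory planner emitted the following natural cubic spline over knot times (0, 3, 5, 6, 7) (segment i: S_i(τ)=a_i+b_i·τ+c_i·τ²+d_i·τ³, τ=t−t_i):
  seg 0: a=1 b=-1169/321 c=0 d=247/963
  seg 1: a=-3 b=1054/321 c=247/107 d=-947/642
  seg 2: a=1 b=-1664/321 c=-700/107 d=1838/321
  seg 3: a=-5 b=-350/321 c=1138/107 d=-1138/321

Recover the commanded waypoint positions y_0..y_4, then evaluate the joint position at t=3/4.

y_0 = S_0(0) = a_0 = 1
y_1 = S_1(0) = a_1 = -3
y_2 = S_2(0) = a_2 = 1
y_3 = S_3(0) = a_3 = -5
y_4 = S_3(1) = 1
t_q=3/4 is in segment 0 (τ=3/4); S_0(τ)=-11115/6848

y_0=1 y_1=-3 y_2=1 y_3=-5 y_4=1
S(3/4) = -11115/6848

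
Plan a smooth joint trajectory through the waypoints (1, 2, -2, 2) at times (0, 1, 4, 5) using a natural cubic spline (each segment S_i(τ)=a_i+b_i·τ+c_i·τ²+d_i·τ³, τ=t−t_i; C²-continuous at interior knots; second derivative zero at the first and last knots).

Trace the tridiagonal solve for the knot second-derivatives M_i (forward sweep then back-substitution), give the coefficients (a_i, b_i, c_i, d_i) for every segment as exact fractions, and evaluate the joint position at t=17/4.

Δ: Δ0=1, Δ1=-4/3, Δ2=4
row 1: diag=8, rhs=-14; c'=3/8, d'=-7/4
row 2: denom=8−3·3/8=55/8; d'=(32−3·-7/4)/(55/8)=298/55
back: M2=298/55
back: M1=-7/4−3/8·298/55=-208/55
M: M0=0, M1=-208/55, M2=298/55, M3=0
seg 0: a=1, c=M0/2=0, d=(M1−M0)/(6·1)=-104/165, b=Δ0−h0·(2M0+M1)/6=269/165
seg 1: a=2, c=M1/2=-104/55, d=(M2−M1)/(6·3)=23/45, b=Δ1−h1·(2M1+M2)/6=-43/165
seg 2: a=-2, c=M2/2=149/55, d=(M3−M2)/(6·1)=-149/165, b=Δ2−h2·(2M2+M3)/6=362/165
t_q=17/4 → seg 2, τ=1/4; S=-2+362/165·τ+149/55·τ²+-149/165·τ³=-4563/3520

  seg 0: a=1 b=269/165 c=0 d=-104/165
  seg 1: a=2 b=-43/165 c=-104/55 d=23/45
  seg 2: a=-2 b=362/165 c=149/55 d=-149/165
S(17/4) = -4563/3520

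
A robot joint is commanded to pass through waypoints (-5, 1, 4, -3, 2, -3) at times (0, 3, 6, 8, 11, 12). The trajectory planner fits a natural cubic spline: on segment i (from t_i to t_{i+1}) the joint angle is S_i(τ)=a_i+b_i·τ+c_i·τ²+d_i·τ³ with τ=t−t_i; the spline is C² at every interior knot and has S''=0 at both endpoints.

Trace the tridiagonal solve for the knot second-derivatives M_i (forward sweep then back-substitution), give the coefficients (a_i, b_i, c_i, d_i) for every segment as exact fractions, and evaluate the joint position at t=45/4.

Δ: Δ0=2, Δ1=1, Δ2=-7/2, Δ3=5/3, Δ4=-5
row 1: diag=12, rhs=-6; c'=1/4, d'=-1/2
row 2: denom=10−3·1/4=37/4; d'=(-27−3·-1/2)/(37/4)=-102/37
row 3: denom=10−2·8/37=354/37; d'=(31−2·-102/37)/(354/37)=1351/354
row 4: denom=8−3·37/118=833/118; d'=(-40−3·1351/354)/(833/118)=-6071/833
back: M4=-6071/833
back: M3=1351/354−37/118·-6071/833=15248/2499
back: M2=-102/37−8/37·15248/2499=-10186/2499
back: M1=-1/2−1/4·-10186/2499=1297/2499
M: M0=0, M1=1297/2499, M2=-10186/2499, M3=15248/2499, M4=-6071/833, M5=0
seg 0: a=-5, c=M0/2=0, d=(M1−M0)/(6·3)=1297/44982, b=Δ0−h0·(2M0+M1)/6=8699/4998
seg 1: a=1, c=M1/2=1297/4998, d=(M2−M1)/(6·3)=-11483/44982, b=Δ1−h1·(2M1+M2)/6=6295/2499
seg 2: a=4, c=M2/2=-5093/2499, d=(M3−M2)/(6·2)=1413/1666, b=Δ2−h2·(2M2+M3)/6=-2011/714
seg 3: a=-3, c=M3/2=7624/2499, d=(M4−M3)/(6·3)=-33461/44982, b=Δ3−h3·(2M3+M4)/6=-3953/4998
seg 4: a=2, c=M4/2=-6071/1666, d=(M5−M4)/(6·1)=6071/4998, b=Δ4−h4·(2M4+M5)/6=-6424/2499
t_q=45/4 → seg 4, τ=1/4; S=2+-6424/2499·τ+-6071/1666·τ²+6071/4998·τ³=17495/15232

  seg 0: a=-5 b=8699/4998 c=0 d=1297/44982
  seg 1: a=1 b=6295/2499 c=1297/4998 d=-11483/44982
  seg 2: a=4 b=-2011/714 c=-5093/2499 d=1413/1666
  seg 3: a=-3 b=-3953/4998 c=7624/2499 d=-33461/44982
  seg 4: a=2 b=-6424/2499 c=-6071/1666 d=6071/4998
S(45/4) = 17495/15232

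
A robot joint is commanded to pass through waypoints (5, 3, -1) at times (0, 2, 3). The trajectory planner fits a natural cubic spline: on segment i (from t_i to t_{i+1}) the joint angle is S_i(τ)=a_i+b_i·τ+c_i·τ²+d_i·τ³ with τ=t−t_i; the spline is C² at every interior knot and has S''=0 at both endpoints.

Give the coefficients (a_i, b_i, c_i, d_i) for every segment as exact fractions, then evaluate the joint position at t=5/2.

  seg 0: a=5 b=0 c=0 d=-1/4
  seg 1: a=3 b=-3 c=-3/2 d=1/2
S(5/2) = 19/16

Δ: Δ0=-1, Δ1=-4
row 1: diag=6, rhs=-18; c'=1/6, d'=-3
back: M1=-3
M: M0=0, M1=-3, M2=0
seg 0: a=5, c=M0/2=0, d=(M1−M0)/(6·2)=-1/4, b=Δ0−h0·(2M0+M1)/6=0
seg 1: a=3, c=M1/2=-3/2, d=(M2−M1)/(6·1)=1/2, b=Δ1−h1·(2M1+M2)/6=-3
t_q=5/2 → seg 1, τ=1/2; S=3+-3·τ+-3/2·τ²+1/2·τ³=19/16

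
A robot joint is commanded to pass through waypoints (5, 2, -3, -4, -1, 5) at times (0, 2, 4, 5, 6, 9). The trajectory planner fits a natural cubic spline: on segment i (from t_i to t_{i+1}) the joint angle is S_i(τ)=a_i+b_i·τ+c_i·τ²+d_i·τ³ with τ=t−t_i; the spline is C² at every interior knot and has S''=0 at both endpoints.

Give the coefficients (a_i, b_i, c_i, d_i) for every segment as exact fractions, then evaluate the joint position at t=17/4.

Δ: Δ0=-3/2, Δ1=-5/2, Δ2=-1, Δ3=3, Δ4=2
row 1: diag=8, rhs=-6; c'=1/4, d'=-3/4
row 2: denom=6−2·1/4=11/2; d'=(9−2·-3/4)/(11/2)=21/11
row 3: denom=4−1·2/11=42/11; d'=(24−1·21/11)/(42/11)=81/14
row 4: denom=8−1·11/42=325/42; d'=(-6−1·81/14)/(325/42)=-99/65
back: M4=-99/65
back: M3=81/14−11/42·-99/65=402/65
back: M2=21/11−2/11·402/65=51/65
back: M1=-3/4−1/4·51/65=-123/130
M: M0=0, M1=-123/130, M2=51/65, M3=402/65, M4=-99/65, M5=0
seg 0: a=5, c=M0/2=0, d=(M1−M0)/(6·2)=-41/520, b=Δ0−h0·(2M0+M1)/6=-77/65
seg 1: a=2, c=M1/2=-123/260, d=(M2−M1)/(6·2)=15/104, b=Δ1−h1·(2M1+M2)/6=-277/130
seg 2: a=-3, c=M2/2=51/130, d=(M3−M2)/(6·1)=9/10, b=Δ2−h2·(2M2+M3)/6=-149/65
seg 3: a=-4, c=M3/2=201/65, d=(M4−M3)/(6·1)=-167/130, b=Δ3−h3·(2M3+M4)/6=31/26
seg 4: a=-1, c=M4/2=-99/130, d=(M5−M4)/(6·3)=11/130, b=Δ4−h4·(2M4+M5)/6=229/65
t_q=17/4 → seg 2, τ=1/4; S=-3+-149/65·τ+51/130·τ²+9/10·τ³=-29407/8320

  seg 0: a=5 b=-77/65 c=0 d=-41/520
  seg 1: a=2 b=-277/130 c=-123/260 d=15/104
  seg 2: a=-3 b=-149/65 c=51/130 d=9/10
  seg 3: a=-4 b=31/26 c=201/65 d=-167/130
  seg 4: a=-1 b=229/65 c=-99/130 d=11/130
S(17/4) = -29407/8320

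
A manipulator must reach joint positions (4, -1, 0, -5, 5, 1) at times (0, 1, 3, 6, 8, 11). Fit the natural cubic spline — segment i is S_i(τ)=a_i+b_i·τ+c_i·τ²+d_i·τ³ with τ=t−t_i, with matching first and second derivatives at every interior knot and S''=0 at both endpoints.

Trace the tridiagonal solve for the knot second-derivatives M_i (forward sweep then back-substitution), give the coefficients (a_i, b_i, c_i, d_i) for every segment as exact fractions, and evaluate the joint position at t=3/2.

Δ: Δ0=-5, Δ1=1/2, Δ2=-5/3, Δ3=5, Δ4=-4/3
row 1: diag=6, rhs=33; c'=1/3, d'=11/2
row 2: denom=10−2·1/3=28/3; d'=(-13−2·11/2)/(28/3)=-18/7
row 3: denom=10−3·9/28=253/28; d'=(40−3·-18/7)/(253/28)=1336/253
row 4: denom=10−2·56/253=2418/253; d'=(-38−2·1336/253)/(2418/253)=-6143/1209
back: M4=-6143/1209
back: M3=1336/253−56/253·-6143/1209=7744/1209
back: M2=-18/7−9/28·7744/1209=-1866/403
back: M1=11/2−1/3·-1866/403=5677/806
M: M0=0, M1=5677/806, M2=-1866/403, M3=7744/1209, M4=-6143/1209, M5=0
seg 0: a=4, c=M0/2=0, d=(M1−M0)/(6·1)=5677/4836, b=Δ0−h0·(2M0+M1)/6=-29857/4836
seg 1: a=-1, c=M1/2=5677/1612, d=(M2−M1)/(6·2)=-9409/9672, b=Δ1−h1·(2M1+M2)/6=-6413/2418
seg 2: a=0, c=M2/2=-933/403, d=(M3−M2)/(6·3)=6671/10881, b=Δ2−h2·(2M2+M3)/6=-289/1209
seg 3: a=-5, c=M3/2=3872/1209, d=(M4−M3)/(6·2)=-1543/1612, b=Δ3−h3·(2M3+M4)/6=2930/1209
seg 4: a=5, c=M4/2=-6143/2418, d=(M5−M4)/(6·3)=6143/21762, b=Δ4−h4·(2M4+M5)/6=4531/1209
t_q=3/2 → seg 1, τ=1/2; S=-1+-6413/2418·τ+5677/1612·τ²+-9409/9672·τ³=-40423/25792

  seg 0: a=4 b=-29857/4836 c=0 d=5677/4836
  seg 1: a=-1 b=-6413/2418 c=5677/1612 d=-9409/9672
  seg 2: a=0 b=-289/1209 c=-933/403 d=6671/10881
  seg 3: a=-5 b=2930/1209 c=3872/1209 d=-1543/1612
  seg 4: a=5 b=4531/1209 c=-6143/2418 d=6143/21762
S(3/2) = -40423/25792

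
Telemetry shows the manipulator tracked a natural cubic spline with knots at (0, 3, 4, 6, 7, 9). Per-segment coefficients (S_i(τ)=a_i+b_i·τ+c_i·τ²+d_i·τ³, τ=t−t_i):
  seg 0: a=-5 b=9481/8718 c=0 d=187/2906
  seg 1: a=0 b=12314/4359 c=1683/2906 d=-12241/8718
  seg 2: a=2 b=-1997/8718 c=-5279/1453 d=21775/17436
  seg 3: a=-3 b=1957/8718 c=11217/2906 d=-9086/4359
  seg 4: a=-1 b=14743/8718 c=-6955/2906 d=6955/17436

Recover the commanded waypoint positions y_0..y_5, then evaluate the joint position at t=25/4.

y_0=-5 y_1=0 y_2=2 y_3=-3 y_4=-1 y_5=-4
S(25/4) = -15897/5812

y_0 = S_0(0) = a_0 = -5
y_1 = S_1(0) = a_1 = 0
y_2 = S_2(0) = a_2 = 2
y_3 = S_3(0) = a_3 = -3
y_4 = S_4(0) = a_4 = -1
y_5 = S_4(2) = -4
t_q=25/4 is in segment 3 (τ=1/4); S_3(τ)=-15897/5812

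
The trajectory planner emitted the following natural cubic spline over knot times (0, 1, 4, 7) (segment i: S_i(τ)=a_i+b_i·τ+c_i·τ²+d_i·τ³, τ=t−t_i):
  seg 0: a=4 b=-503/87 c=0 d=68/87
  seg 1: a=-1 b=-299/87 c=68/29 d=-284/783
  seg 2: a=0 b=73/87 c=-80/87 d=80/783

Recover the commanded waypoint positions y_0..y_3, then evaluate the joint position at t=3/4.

y_0 = S_0(0) = a_0 = 4
y_1 = S_1(0) = a_1 = -1
y_2 = S_2(0) = a_2 = 0
y_3 = S_2(3) = -3
t_q=3/4 is in segment 0 (τ=3/4); S_0(τ)=-3/464

y_0=4 y_1=-1 y_2=0 y_3=-3
S(3/4) = -3/464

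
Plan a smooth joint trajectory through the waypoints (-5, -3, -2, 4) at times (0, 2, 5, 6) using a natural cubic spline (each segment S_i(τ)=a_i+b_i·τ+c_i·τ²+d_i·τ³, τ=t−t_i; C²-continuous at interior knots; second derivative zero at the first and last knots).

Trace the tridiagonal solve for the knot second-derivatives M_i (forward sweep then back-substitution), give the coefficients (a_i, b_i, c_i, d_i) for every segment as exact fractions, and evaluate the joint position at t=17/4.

Δ: Δ0=1, Δ1=1/3, Δ2=6
row 1: diag=10, rhs=-4; c'=3/10, d'=-2/5
row 2: denom=8−3·3/10=71/10; d'=(34−3·-2/5)/(71/10)=352/71
back: M2=352/71
back: M1=-2/5−3/10·352/71=-134/71
M: M0=0, M1=-134/71, M2=352/71, M3=0
seg 0: a=-5, c=M0/2=0, d=(M1−M0)/(6·2)=-67/426, b=Δ0−h0·(2M0+M1)/6=347/213
seg 1: a=-3, c=M1/2=-67/71, d=(M2−M1)/(6·3)=27/71, b=Δ1−h1·(2M1+M2)/6=-55/213
seg 2: a=-2, c=M2/2=176/71, d=(M3−M2)/(6·1)=-176/213, b=Δ2−h2·(2M2+M3)/6=926/213
t_q=17/4 → seg 1, τ=9/4; S=-3+-55/213·τ+-67/71·τ²+27/71·τ³=-18297/4544

  seg 0: a=-5 b=347/213 c=0 d=-67/426
  seg 1: a=-3 b=-55/213 c=-67/71 d=27/71
  seg 2: a=-2 b=926/213 c=176/71 d=-176/213
S(17/4) = -18297/4544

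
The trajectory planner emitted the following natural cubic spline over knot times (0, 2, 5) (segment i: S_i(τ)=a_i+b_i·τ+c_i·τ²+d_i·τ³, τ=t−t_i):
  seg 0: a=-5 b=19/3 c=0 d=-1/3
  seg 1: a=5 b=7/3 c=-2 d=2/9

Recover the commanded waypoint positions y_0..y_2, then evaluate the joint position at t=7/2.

y_0 = S_0(0) = a_0 = -5
y_1 = S_1(0) = a_1 = 5
y_2 = S_1(3) = 0
t_q=7/2 is in segment 1 (τ=3/2); S_1(τ)=19/4

y_0=-5 y_1=5 y_2=0
S(7/2) = 19/4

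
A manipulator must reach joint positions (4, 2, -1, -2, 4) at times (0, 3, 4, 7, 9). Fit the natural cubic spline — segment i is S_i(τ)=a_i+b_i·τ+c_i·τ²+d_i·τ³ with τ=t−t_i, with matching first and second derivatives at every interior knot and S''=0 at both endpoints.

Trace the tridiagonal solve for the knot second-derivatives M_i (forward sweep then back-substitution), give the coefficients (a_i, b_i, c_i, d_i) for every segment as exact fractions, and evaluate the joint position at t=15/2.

Δ: Δ0=-2/3, Δ1=-3, Δ2=-1/3, Δ3=3
row 1: diag=8, rhs=-14; c'=1/8, d'=-7/4
row 2: denom=8−1·1/8=63/8; d'=(16−1·-7/4)/(63/8)=142/63
row 3: denom=10−3·8/21=62/7; d'=(20−3·142/63)/(62/7)=139/93
back: M3=139/93
back: M2=142/63−8/21·139/93=470/279
back: M1=-7/4−1/8·470/279=-547/279
M: M0=0, M1=-547/279, M2=470/279, M3=139/93, M4=0
seg 0: a=4, c=M0/2=0, d=(M1−M0)/(6·3)=-547/5022, b=Δ0−h0·(2M0+M1)/6=175/558
seg 1: a=2, c=M1/2=-547/558, d=(M2−M1)/(6·1)=113/186, b=Δ1−h1·(2M1+M2)/6=-733/279
seg 2: a=-1, c=M2/2=235/279, d=(M3−M2)/(6·3)=-53/5022, b=Δ2−h2·(2M2+M3)/6=-1543/558
seg 3: a=-2, c=M3/2=139/186, d=(M4−M3)/(6·2)=-139/1116, b=Δ3−h3·(2M3+M4)/6=559/279
t_q=15/2 → seg 3, τ=1/2; S=-2+559/279·τ+139/186·τ²+-139/1116·τ³=-2461/2976

  seg 0: a=4 b=175/558 c=0 d=-547/5022
  seg 1: a=2 b=-733/279 c=-547/558 d=113/186
  seg 2: a=-1 b=-1543/558 c=235/279 d=-53/5022
  seg 3: a=-2 b=559/279 c=139/186 d=-139/1116
S(15/2) = -2461/2976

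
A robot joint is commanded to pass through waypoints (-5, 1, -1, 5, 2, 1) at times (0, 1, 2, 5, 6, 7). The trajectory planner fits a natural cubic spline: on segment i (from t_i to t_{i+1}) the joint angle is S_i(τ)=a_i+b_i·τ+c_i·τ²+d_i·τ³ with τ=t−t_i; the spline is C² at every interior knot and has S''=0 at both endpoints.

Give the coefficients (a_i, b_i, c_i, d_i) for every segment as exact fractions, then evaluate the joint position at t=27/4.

  seg 0: a=-5 b=6788/817 c=0 d=-1886/817
  seg 1: a=1 b=1130/817 c=-5658/817 d=2894/817
  seg 2: a=-1 b=-1504/817 c=3024/817 d=-46/57
  seg 3: a=5 b=-1162/817 c=-2910/817 d=1621/817
  seg 4: a=2 b=-2119/817 c=1953/817 d=-651/817
S(27/4) = 55595/52288

Δ: Δ0=6, Δ1=-2, Δ2=2, Δ3=-3, Δ4=-1
row 1: diag=4, rhs=-48; c'=1/4, d'=-12
row 2: denom=8−1·1/4=31/4; d'=(24−1·-12)/(31/4)=144/31
row 3: denom=8−3·12/31=212/31; d'=(-30−3·144/31)/(212/31)=-681/106
row 4: denom=4−1·31/212=817/212; d'=(12−1·-681/106)/(817/212)=3906/817
back: M4=3906/817
back: M3=-681/106−31/212·3906/817=-5820/817
back: M2=144/31−12/31·-5820/817=6048/817
back: M1=-12−1/4·6048/817=-11316/817
M: M0=0, M1=-11316/817, M2=6048/817, M3=-5820/817, M4=3906/817, M5=0
seg 0: a=-5, c=M0/2=0, d=(M1−M0)/(6·1)=-1886/817, b=Δ0−h0·(2M0+M1)/6=6788/817
seg 1: a=1, c=M1/2=-5658/817, d=(M2−M1)/(6·1)=2894/817, b=Δ1−h1·(2M1+M2)/6=1130/817
seg 2: a=-1, c=M2/2=3024/817, d=(M3−M2)/(6·3)=-46/57, b=Δ2−h2·(2M2+M3)/6=-1504/817
seg 3: a=5, c=M3/2=-2910/817, d=(M4−M3)/(6·1)=1621/817, b=Δ3−h3·(2M3+M4)/6=-1162/817
seg 4: a=2, c=M4/2=1953/817, d=(M5−M4)/(6·1)=-651/817, b=Δ4−h4·(2M4+M5)/6=-2119/817
t_q=27/4 → seg 4, τ=3/4; S=2+-2119/817·τ+1953/817·τ²+-651/817·τ³=55595/52288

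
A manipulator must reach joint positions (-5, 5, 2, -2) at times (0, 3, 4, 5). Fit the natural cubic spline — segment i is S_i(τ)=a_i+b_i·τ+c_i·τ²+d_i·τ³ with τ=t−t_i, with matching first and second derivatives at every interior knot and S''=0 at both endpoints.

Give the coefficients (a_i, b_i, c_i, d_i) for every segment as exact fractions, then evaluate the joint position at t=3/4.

Δ: Δ0=10/3, Δ1=-3, Δ2=-4
row 1: diag=8, rhs=-38; c'=1/8, d'=-19/4
row 2: denom=4−1·1/8=31/8; d'=(-6−1·-19/4)/(31/8)=-10/31
back: M2=-10/31
back: M1=-19/4−1/8·-10/31=-146/31
M: M0=0, M1=-146/31, M2=-10/31, M3=0
seg 0: a=-5, c=M0/2=0, d=(M1−M0)/(6·3)=-73/279, b=Δ0−h0·(2M0+M1)/6=529/93
seg 1: a=5, c=M1/2=-73/31, d=(M2−M1)/(6·1)=68/93, b=Δ1−h1·(2M1+M2)/6=-128/93
seg 2: a=2, c=M2/2=-5/31, d=(M3−M2)/(6·1)=5/93, b=Δ2−h2·(2M2+M3)/6=-362/93
t_q=3/4 → seg 0, τ=3/4; S=-5+529/93·τ+0·τ²+-73/279·τ³=-1675/1984

  seg 0: a=-5 b=529/93 c=0 d=-73/279
  seg 1: a=5 b=-128/93 c=-73/31 d=68/93
  seg 2: a=2 b=-362/93 c=-5/31 d=5/93
S(3/4) = -1675/1984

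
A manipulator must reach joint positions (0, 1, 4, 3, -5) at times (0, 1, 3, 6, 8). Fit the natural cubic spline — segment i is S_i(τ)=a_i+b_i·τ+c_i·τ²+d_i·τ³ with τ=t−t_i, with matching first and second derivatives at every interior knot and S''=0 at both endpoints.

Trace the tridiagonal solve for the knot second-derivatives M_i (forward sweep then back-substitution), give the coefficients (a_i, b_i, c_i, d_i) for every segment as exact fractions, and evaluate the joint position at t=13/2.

Δ: Δ0=1, Δ1=3/2, Δ2=-1/3, Δ3=-4
row 1: diag=6, rhs=3; c'=1/3, d'=1/2
row 2: denom=10−2·1/3=28/3; d'=(-11−2·1/2)/(28/3)=-9/7
row 3: denom=10−3·9/28=253/28; d'=(-22−3·-9/7)/(253/28)=-508/253
back: M3=-508/253
back: M2=-9/7−9/28·-508/253=-162/253
back: M1=1/2−1/3·-162/253=361/506
M: M0=0, M1=361/506, M2=-162/253, M3=-508/253, M4=0
seg 0: a=0, c=M0/2=0, d=(M1−M0)/(6·1)=361/3036, b=Δ0−h0·(2M0+M1)/6=2675/3036
seg 1: a=1, c=M1/2=361/1012, d=(M2−M1)/(6·2)=-685/6072, b=Δ1−h1·(2M1+M2)/6=1879/1518
seg 2: a=4, c=M2/2=-81/253, d=(M3−M2)/(6·3)=-173/2277, b=Δ2−h2·(2M2+M3)/6=995/759
seg 3: a=3, c=M3/2=-254/253, d=(M4−M3)/(6·2)=127/759, b=Δ3−h3·(2M3+M4)/6=-2020/759
t_q=13/2 → seg 3, τ=1/2; S=3+-2020/759·τ+-254/253·τ²+127/759·τ³=2913/2024

  seg 0: a=0 b=2675/3036 c=0 d=361/3036
  seg 1: a=1 b=1879/1518 c=361/1012 d=-685/6072
  seg 2: a=4 b=995/759 c=-81/253 d=-173/2277
  seg 3: a=3 b=-2020/759 c=-254/253 d=127/759
S(13/2) = 2913/2024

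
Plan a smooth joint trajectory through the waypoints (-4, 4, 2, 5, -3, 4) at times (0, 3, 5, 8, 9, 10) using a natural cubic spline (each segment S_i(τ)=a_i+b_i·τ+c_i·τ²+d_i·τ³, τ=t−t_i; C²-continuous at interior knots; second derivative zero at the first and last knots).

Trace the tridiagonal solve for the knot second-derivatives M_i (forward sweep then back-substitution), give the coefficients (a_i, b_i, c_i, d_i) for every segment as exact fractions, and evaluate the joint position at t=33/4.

  seg 0: a=-4 b=470/109 c=0 d=-538/2943
  seg 1: a=4 b=-68/109 c=-538/327 d=953/1308
  seg 2: a=2 b=503/327 c=1783/654 d=-5701/5886
  seg 3: a=5 b=-5399/654 c=-653/109 d=4085/654
  seg 4: a=-3 b=-490/327 c=2779/218 d=-2779/654
S(33/4) = 37103/13952

Δ: Δ0=8/3, Δ1=-1, Δ2=1, Δ3=-8, Δ4=7
row 1: diag=10, rhs=-22; c'=1/5, d'=-11/5
row 2: denom=10−2·1/5=48/5; d'=(12−2·-11/5)/(48/5)=41/24
row 3: denom=8−3·5/16=113/16; d'=(-54−3·41/24)/(113/16)=-946/113
row 4: denom=4−1·16/113=436/113; d'=(90−1·-946/113)/(436/113)=2779/109
back: M4=2779/109
back: M3=-946/113−16/113·2779/109=-1306/109
back: M2=41/24−5/16·-1306/109=1783/327
back: M1=-11/5−1/5·1783/327=-1076/327
M: M0=0, M1=-1076/327, M2=1783/327, M3=-1306/109, M4=2779/109, M5=0
seg 0: a=-4, c=M0/2=0, d=(M1−M0)/(6·3)=-538/2943, b=Δ0−h0·(2M0+M1)/6=470/109
seg 1: a=4, c=M1/2=-538/327, d=(M2−M1)/(6·2)=953/1308, b=Δ1−h1·(2M1+M2)/6=-68/109
seg 2: a=2, c=M2/2=1783/654, d=(M3−M2)/(6·3)=-5701/5886, b=Δ2−h2·(2M2+M3)/6=503/327
seg 3: a=5, c=M3/2=-653/109, d=(M4−M3)/(6·1)=4085/654, b=Δ3−h3·(2M3+M4)/6=-5399/654
seg 4: a=-3, c=M4/2=2779/218, d=(M5−M4)/(6·1)=-2779/654, b=Δ4−h4·(2M4+M5)/6=-490/327
t_q=33/4 → seg 3, τ=1/4; S=5+-5399/654·τ+-653/109·τ²+4085/654·τ³=37103/13952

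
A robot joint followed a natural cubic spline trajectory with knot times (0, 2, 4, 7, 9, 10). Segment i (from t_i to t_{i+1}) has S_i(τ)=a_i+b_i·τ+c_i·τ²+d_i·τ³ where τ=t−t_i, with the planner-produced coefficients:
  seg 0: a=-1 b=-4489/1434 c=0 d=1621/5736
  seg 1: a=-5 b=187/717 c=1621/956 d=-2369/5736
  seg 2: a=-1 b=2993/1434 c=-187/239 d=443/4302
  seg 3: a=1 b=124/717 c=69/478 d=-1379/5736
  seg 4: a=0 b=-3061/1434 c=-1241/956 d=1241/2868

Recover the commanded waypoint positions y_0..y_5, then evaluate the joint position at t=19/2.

y_0=-1 y_1=-5 y_2=-1 y_3=1 y_4=0 y_5=-3
S(19/2) = -10231/7648

y_0 = S_0(0) = a_0 = -1
y_1 = S_1(0) = a_1 = -5
y_2 = S_2(0) = a_2 = -1
y_3 = S_3(0) = a_3 = 1
y_4 = S_4(0) = a_4 = 0
y_5 = S_4(1) = -3
t_q=19/2 is in segment 4 (τ=1/2); S_4(τ)=-10231/7648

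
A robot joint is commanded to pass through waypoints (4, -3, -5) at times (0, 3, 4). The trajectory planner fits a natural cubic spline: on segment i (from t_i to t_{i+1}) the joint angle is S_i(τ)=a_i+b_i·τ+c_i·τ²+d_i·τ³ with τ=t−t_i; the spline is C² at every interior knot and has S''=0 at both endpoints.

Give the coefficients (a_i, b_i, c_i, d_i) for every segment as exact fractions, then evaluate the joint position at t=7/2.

  seg 0: a=4 b=-59/24 c=0 d=1/72
  seg 1: a=-3 b=-25/12 c=1/8 d=-1/24
S(7/2) = -257/64

Δ: Δ0=-7/3, Δ1=-2
row 1: diag=8, rhs=2; c'=1/8, d'=1/4
back: M1=1/4
M: M0=0, M1=1/4, M2=0
seg 0: a=4, c=M0/2=0, d=(M1−M0)/(6·3)=1/72, b=Δ0−h0·(2M0+M1)/6=-59/24
seg 1: a=-3, c=M1/2=1/8, d=(M2−M1)/(6·1)=-1/24, b=Δ1−h1·(2M1+M2)/6=-25/12
t_q=7/2 → seg 1, τ=1/2; S=-3+-25/12·τ+1/8·τ²+-1/24·τ³=-257/64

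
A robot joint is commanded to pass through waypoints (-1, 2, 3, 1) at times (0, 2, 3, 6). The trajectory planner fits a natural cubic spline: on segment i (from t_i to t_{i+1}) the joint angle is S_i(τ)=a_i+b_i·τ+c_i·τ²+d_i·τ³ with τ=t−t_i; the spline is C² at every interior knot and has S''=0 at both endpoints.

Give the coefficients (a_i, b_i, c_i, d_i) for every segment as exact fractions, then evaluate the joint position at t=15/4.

  seg 0: a=-1 b=451/282 c=0 d=-7/282
  seg 1: a=2 b=367/282 c=-7/47 d=-43/282
  seg 2: a=3 b=77/141 c=-57/94 d=19/282
S(15/4) = 18631/6016

Δ: Δ0=3/2, Δ1=1, Δ2=-2/3
row 1: diag=6, rhs=-3; c'=1/6, d'=-1/2
row 2: denom=8−1·1/6=47/6; d'=(-10−1·-1/2)/(47/6)=-57/47
back: M2=-57/47
back: M1=-1/2−1/6·-57/47=-14/47
M: M0=0, M1=-14/47, M2=-57/47, M3=0
seg 0: a=-1, c=M0/2=0, d=(M1−M0)/(6·2)=-7/282, b=Δ0−h0·(2M0+M1)/6=451/282
seg 1: a=2, c=M1/2=-7/47, d=(M2−M1)/(6·1)=-43/282, b=Δ1−h1·(2M1+M2)/6=367/282
seg 2: a=3, c=M2/2=-57/94, d=(M3−M2)/(6·3)=19/282, b=Δ2−h2·(2M2+M3)/6=77/141
t_q=15/4 → seg 2, τ=3/4; S=3+77/141·τ+-57/94·τ²+19/282·τ³=18631/6016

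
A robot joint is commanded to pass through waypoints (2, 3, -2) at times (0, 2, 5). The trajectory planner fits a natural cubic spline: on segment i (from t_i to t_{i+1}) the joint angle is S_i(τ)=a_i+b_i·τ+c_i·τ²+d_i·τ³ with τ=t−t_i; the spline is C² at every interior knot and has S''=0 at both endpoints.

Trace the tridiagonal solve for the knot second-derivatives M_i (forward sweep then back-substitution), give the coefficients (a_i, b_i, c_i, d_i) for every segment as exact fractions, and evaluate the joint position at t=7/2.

  seg 0: a=2 b=14/15 c=0 d=-13/120
  seg 1: a=3 b=-11/30 c=-13/20 d=13/180
S(7/2) = 197/160

Δ: Δ0=1/2, Δ1=-5/3
row 1: diag=10, rhs=-13; c'=3/10, d'=-13/10
back: M1=-13/10
M: M0=0, M1=-13/10, M2=0
seg 0: a=2, c=M0/2=0, d=(M1−M0)/(6·2)=-13/120, b=Δ0−h0·(2M0+M1)/6=14/15
seg 1: a=3, c=M1/2=-13/20, d=(M2−M1)/(6·3)=13/180, b=Δ1−h1·(2M1+M2)/6=-11/30
t_q=7/2 → seg 1, τ=3/2; S=3+-11/30·τ+-13/20·τ²+13/180·τ³=197/160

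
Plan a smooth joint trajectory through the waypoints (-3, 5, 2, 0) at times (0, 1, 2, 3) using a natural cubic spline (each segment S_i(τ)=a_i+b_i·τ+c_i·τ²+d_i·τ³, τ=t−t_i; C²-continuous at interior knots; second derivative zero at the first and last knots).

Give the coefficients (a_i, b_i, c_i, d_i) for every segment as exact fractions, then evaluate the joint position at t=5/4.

Δ: Δ0=8, Δ1=-3, Δ2=-2
row 1: diag=4, rhs=-66; c'=1/4, d'=-33/2
row 2: denom=4−1·1/4=15/4; d'=(6−1·-33/2)/(15/4)=6
back: M2=6
back: M1=-33/2−1/4·6=-18
M: M0=0, M1=-18, M2=6, M3=0
seg 0: a=-3, c=M0/2=0, d=(M1−M0)/(6·1)=-3, b=Δ0−h0·(2M0+M1)/6=11
seg 1: a=5, c=M1/2=-9, d=(M2−M1)/(6·1)=4, b=Δ1−h1·(2M1+M2)/6=2
seg 2: a=2, c=M2/2=3, d=(M3−M2)/(6·1)=-1, b=Δ2−h2·(2M2+M3)/6=-4
t_q=5/4 → seg 1, τ=1/4; S=5+2·τ+-9·τ²+4·τ³=5

  seg 0: a=-3 b=11 c=0 d=-3
  seg 1: a=5 b=2 c=-9 d=4
  seg 2: a=2 b=-4 c=3 d=-1
S(5/4) = 5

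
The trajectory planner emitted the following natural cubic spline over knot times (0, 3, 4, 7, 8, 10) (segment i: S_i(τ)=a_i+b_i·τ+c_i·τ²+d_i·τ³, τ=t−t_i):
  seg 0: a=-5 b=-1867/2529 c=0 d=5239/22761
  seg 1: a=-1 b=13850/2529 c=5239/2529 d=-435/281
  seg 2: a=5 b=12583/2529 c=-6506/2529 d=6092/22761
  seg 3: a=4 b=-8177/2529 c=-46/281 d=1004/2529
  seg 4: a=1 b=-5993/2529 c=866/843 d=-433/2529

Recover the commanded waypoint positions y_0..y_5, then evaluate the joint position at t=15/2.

y_0 = S_0(0) = a_0 = -5
y_1 = S_1(0) = a_1 = -1
y_2 = S_2(0) = a_2 = 5
y_3 = S_3(0) = a_3 = 4
y_4 = S_4(0) = a_4 = 1
y_5 = S_4(2) = -1
t_q=15/2 is in segment 3 (τ=1/2); S_3(τ)=4033/1686

y_0=-5 y_1=-1 y_2=5 y_3=4 y_4=1 y_5=-1
S(15/2) = 4033/1686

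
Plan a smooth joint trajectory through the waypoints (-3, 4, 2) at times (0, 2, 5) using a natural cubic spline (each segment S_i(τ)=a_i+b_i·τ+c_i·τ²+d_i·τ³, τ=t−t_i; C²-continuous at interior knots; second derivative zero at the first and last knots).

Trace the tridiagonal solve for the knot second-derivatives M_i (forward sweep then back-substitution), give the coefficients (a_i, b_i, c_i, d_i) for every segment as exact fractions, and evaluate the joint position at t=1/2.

  seg 0: a=-3 b=13/3 c=0 d=-5/24
  seg 1: a=4 b=11/6 c=-5/4 d=5/36
S(1/2) = -55/64

Δ: Δ0=7/2, Δ1=-2/3
row 1: diag=10, rhs=-25; c'=3/10, d'=-5/2
back: M1=-5/2
M: M0=0, M1=-5/2, M2=0
seg 0: a=-3, c=M0/2=0, d=(M1−M0)/(6·2)=-5/24, b=Δ0−h0·(2M0+M1)/6=13/3
seg 1: a=4, c=M1/2=-5/4, d=(M2−M1)/(6·3)=5/36, b=Δ1−h1·(2M1+M2)/6=11/6
t_q=1/2 → seg 0, τ=1/2; S=-3+13/3·τ+0·τ²+-5/24·τ³=-55/64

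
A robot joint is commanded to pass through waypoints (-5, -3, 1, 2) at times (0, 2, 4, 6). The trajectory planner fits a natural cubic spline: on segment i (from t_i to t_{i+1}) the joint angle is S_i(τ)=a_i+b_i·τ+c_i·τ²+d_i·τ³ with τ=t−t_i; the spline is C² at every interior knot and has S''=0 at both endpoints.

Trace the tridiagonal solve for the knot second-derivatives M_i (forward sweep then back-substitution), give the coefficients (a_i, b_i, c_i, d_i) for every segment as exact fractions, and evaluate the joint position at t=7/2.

Δ: Δ0=1, Δ1=2, Δ2=1/2
row 1: diag=8, rhs=6; c'=1/4, d'=3/4
row 2: denom=8−2·1/4=15/2; d'=(-9−2·3/4)/(15/2)=-7/5
back: M2=-7/5
back: M1=3/4−1/4·-7/5=11/10
M: M0=0, M1=11/10, M2=-7/5, M3=0
seg 0: a=-5, c=M0/2=0, d=(M1−M0)/(6·2)=11/120, b=Δ0−h0·(2M0+M1)/6=19/30
seg 1: a=-3, c=M1/2=11/20, d=(M2−M1)/(6·2)=-5/24, b=Δ1−h1·(2M1+M2)/6=26/15
seg 2: a=1, c=M2/2=-7/10, d=(M3−M2)/(6·2)=7/60, b=Δ2−h2·(2M2+M3)/6=43/30
t_q=7/2 → seg 1, τ=3/2; S=-3+26/15·τ+11/20·τ²+-5/24·τ³=43/320

  seg 0: a=-5 b=19/30 c=0 d=11/120
  seg 1: a=-3 b=26/15 c=11/20 d=-5/24
  seg 2: a=1 b=43/30 c=-7/10 d=7/60
S(7/2) = 43/320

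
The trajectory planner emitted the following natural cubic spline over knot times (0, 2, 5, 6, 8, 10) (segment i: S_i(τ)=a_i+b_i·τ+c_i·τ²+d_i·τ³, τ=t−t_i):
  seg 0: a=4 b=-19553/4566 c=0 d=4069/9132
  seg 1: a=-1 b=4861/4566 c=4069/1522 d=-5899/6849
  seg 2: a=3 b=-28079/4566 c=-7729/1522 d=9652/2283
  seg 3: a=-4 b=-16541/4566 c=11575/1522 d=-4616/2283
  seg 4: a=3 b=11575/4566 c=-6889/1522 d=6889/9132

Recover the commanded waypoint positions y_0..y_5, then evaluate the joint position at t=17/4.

y_0 = S_0(0) = a_0 = 4
y_1 = S_1(0) = a_1 = -1
y_2 = S_2(0) = a_2 = 3
y_3 = S_3(0) = a_3 = -4
y_4 = S_4(0) = a_4 = 3
y_5 = S_4(2) = -4
t_q=17/4 is in segment 1 (τ=9/4); S_1(τ)=249319/48704

y_0=4 y_1=-1 y_2=3 y_3=-4 y_4=3 y_5=-4
S(17/4) = 249319/48704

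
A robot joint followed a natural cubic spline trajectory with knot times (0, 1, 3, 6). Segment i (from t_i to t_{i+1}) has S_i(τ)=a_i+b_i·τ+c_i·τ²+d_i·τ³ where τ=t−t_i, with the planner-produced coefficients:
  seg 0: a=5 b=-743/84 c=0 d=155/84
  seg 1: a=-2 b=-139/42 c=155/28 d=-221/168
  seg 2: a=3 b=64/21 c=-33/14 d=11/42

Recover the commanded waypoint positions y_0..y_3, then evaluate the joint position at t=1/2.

y_0 = S_0(0) = a_0 = 5
y_1 = S_1(0) = a_1 = -2
y_2 = S_2(0) = a_2 = 3
y_3 = S_2(3) = -2
t_q=1/2 is in segment 0 (τ=1/2); S_0(τ)=181/224

y_0=5 y_1=-2 y_2=3 y_3=-2
S(1/2) = 181/224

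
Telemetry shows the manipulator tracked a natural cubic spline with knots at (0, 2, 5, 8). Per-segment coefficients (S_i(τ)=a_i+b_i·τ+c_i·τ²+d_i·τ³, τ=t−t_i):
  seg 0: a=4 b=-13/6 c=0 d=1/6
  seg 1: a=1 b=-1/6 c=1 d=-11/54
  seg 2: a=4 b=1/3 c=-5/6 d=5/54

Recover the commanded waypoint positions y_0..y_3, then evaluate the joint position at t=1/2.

y_0=4 y_1=1 y_2=4 y_3=0
S(1/2) = 47/16

y_0 = S_0(0) = a_0 = 4
y_1 = S_1(0) = a_1 = 1
y_2 = S_2(0) = a_2 = 4
y_3 = S_2(3) = 0
t_q=1/2 is in segment 0 (τ=1/2); S_0(τ)=47/16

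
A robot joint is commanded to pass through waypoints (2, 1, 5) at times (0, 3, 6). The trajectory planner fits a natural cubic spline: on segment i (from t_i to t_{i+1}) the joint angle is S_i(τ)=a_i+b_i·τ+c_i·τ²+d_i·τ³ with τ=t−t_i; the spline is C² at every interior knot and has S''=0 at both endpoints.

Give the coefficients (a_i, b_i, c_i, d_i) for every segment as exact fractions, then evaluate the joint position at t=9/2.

  seg 0: a=2 b=-3/4 c=0 d=5/108
  seg 1: a=1 b=1/2 c=5/12 d=-5/108
S(9/2) = 81/32

Δ: Δ0=-1/3, Δ1=4/3
row 1: diag=12, rhs=10; c'=1/4, d'=5/6
back: M1=5/6
M: M0=0, M1=5/6, M2=0
seg 0: a=2, c=M0/2=0, d=(M1−M0)/(6·3)=5/108, b=Δ0−h0·(2M0+M1)/6=-3/4
seg 1: a=1, c=M1/2=5/12, d=(M2−M1)/(6·3)=-5/108, b=Δ1−h1·(2M1+M2)/6=1/2
t_q=9/2 → seg 1, τ=3/2; S=1+1/2·τ+5/12·τ²+-5/108·τ³=81/32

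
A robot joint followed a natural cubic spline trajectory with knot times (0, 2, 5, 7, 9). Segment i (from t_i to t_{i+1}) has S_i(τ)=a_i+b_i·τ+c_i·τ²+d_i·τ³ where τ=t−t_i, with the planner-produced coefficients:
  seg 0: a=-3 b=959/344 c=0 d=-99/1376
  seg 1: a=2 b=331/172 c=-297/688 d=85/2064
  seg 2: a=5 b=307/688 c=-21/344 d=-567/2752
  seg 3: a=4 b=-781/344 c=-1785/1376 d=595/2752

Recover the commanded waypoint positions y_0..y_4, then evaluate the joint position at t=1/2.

y_0=-3 y_1=2 y_2=5 y_3=4 y_4=-4
S(1/2) = -17779/11008

y_0 = S_0(0) = a_0 = -3
y_1 = S_1(0) = a_1 = 2
y_2 = S_2(0) = a_2 = 5
y_3 = S_3(0) = a_3 = 4
y_4 = S_3(2) = -4
t_q=1/2 is in segment 0 (τ=1/2); S_0(τ)=-17779/11008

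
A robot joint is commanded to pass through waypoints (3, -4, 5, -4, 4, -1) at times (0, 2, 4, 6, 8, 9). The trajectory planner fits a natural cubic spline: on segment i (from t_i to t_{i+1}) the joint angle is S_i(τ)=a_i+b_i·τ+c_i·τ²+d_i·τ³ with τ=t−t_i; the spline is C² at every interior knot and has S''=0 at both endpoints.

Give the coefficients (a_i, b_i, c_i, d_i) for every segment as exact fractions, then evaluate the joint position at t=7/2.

Δ: Δ0=-7/2, Δ1=9/2, Δ2=-9/2, Δ3=4, Δ4=-5
row 1: diag=8, rhs=48; c'=1/4, d'=6
row 2: denom=8−2·1/4=15/2; d'=(-54−2·6)/(15/2)=-44/5
row 3: denom=8−2·4/15=112/15; d'=(51−2·-44/5)/(112/15)=147/16
row 4: denom=6−2·15/56=153/28; d'=(-54−2·147/16)/(153/28)=-1351/102
back: M4=-1351/102
back: M3=147/16−15/56·-1351/102=433/34
back: M2=-44/5−4/15·433/34=-622/51
back: M1=6−1/4·-622/51=923/102
M: M0=0, M1=923/102, M2=-622/51, M3=433/34, M4=-1351/102, M5=0
seg 0: a=3, c=M0/2=0, d=(M1−M0)/(6·2)=923/1224, b=Δ0−h0·(2M0+M1)/6=-997/153
seg 1: a=-4, c=M1/2=923/204, d=(M2−M1)/(6·2)=-2167/1224, b=Δ1−h1·(2M1+M2)/6=775/306
seg 2: a=5, c=M2/2=-311/51, d=(M3−M2)/(6·2)=2543/1224, b=Δ2−h2·(2M2+M3)/6=-94/153
seg 3: a=-4, c=M3/2=433/68, d=(M4−M3)/(6·2)=-1325/612, b=Δ3−h3·(2M3+M4)/6=-23/306
seg 4: a=4, c=M4/2=-1351/204, d=(M5−M4)/(6·1)=1351/612, b=Δ4−h4·(2M4+M5)/6=-179/306
t_q=7/2 → seg 1, τ=3/2; S=-4+775/306·τ+923/204·τ²+-2167/1224·τ³=13069/3264

  seg 0: a=3 b=-997/153 c=0 d=923/1224
  seg 1: a=-4 b=775/306 c=923/204 d=-2167/1224
  seg 2: a=5 b=-94/153 c=-311/51 d=2543/1224
  seg 3: a=-4 b=-23/306 c=433/68 d=-1325/612
  seg 4: a=4 b=-179/306 c=-1351/204 d=1351/612
S(7/2) = 13069/3264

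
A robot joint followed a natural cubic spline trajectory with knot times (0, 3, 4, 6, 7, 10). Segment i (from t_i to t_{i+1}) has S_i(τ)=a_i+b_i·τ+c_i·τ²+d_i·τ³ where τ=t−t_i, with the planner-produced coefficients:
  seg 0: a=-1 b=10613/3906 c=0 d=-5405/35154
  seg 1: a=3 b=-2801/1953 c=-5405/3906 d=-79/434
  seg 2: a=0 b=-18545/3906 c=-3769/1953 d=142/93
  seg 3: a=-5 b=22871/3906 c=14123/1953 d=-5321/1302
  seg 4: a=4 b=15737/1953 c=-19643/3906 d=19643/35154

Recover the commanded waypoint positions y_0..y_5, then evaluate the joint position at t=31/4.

y_0=-1 y_1=3 y_2=0 y_3=-5 y_4=4 y_5=-2
S(31/4) = 29563/3968

y_0 = S_0(0) = a_0 = -1
y_1 = S_1(0) = a_1 = 3
y_2 = S_2(0) = a_2 = 0
y_3 = S_3(0) = a_3 = -5
y_4 = S_4(0) = a_4 = 4
y_5 = S_4(3) = -2
t_q=31/4 is in segment 4 (τ=3/4); S_4(τ)=29563/3968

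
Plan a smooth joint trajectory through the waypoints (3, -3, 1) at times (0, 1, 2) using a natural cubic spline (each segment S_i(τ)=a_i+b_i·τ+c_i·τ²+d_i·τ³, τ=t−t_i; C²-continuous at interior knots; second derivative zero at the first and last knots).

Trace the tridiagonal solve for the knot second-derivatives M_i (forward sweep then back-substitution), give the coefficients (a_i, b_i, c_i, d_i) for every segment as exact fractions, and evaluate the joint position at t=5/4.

  seg 0: a=3 b=-17/2 c=0 d=5/2
  seg 1: a=-3 b=-1 c=15/2 d=-5/2
S(5/4) = -361/128

Δ: Δ0=-6, Δ1=4
row 1: diag=4, rhs=60; c'=1/4, d'=15
back: M1=15
M: M0=0, M1=15, M2=0
seg 0: a=3, c=M0/2=0, d=(M1−M0)/(6·1)=5/2, b=Δ0−h0·(2M0+M1)/6=-17/2
seg 1: a=-3, c=M1/2=15/2, d=(M2−M1)/(6·1)=-5/2, b=Δ1−h1·(2M1+M2)/6=-1
t_q=5/4 → seg 1, τ=1/4; S=-3+-1·τ+15/2·τ²+-5/2·τ³=-361/128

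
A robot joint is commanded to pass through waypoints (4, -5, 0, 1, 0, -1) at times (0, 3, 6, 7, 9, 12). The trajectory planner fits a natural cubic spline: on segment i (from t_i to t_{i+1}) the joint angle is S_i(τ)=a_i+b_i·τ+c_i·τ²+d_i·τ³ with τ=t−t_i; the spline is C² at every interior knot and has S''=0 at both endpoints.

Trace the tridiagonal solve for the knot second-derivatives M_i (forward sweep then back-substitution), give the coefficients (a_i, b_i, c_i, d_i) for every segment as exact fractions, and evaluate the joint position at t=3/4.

  seg 0: a=4 b=-3431/792 c=0 d=1055/7128
  seg 1: a=-5 b=-133/396 c=1055/792 d=-1579/7128
  seg 2: a=0 b=1327/792 c=-131/198 d=-1/72
  seg 3: a=1 b=41/132 c=-557/792 d=59/396
  seg 4: a=0 b=-283/396 c=151/792 d=-151/7128
S(3/4) = 4581/5632

Δ: Δ0=-3, Δ1=5/3, Δ2=1, Δ3=-1/2, Δ4=-1/3
row 1: diag=12, rhs=28; c'=1/4, d'=7/3
row 2: denom=8−3·1/4=29/4; d'=(-4−3·7/3)/(29/4)=-44/29
row 3: denom=6−1·4/29=170/29; d'=(-9−1·-44/29)/(170/29)=-217/170
row 4: denom=10−2·29/85=792/85; d'=(1−2·-217/170)/(792/85)=151/396
back: M4=151/396
back: M3=-217/170−29/85·151/396=-557/396
back: M2=-44/29−4/29·-557/396=-131/99
back: M1=7/3−1/4·-131/99=1055/396
M: M0=0, M1=1055/396, M2=-131/99, M3=-557/396, M4=151/396, M5=0
seg 0: a=4, c=M0/2=0, d=(M1−M0)/(6·3)=1055/7128, b=Δ0−h0·(2M0+M1)/6=-3431/792
seg 1: a=-5, c=M1/2=1055/792, d=(M2−M1)/(6·3)=-1579/7128, b=Δ1−h1·(2M1+M2)/6=-133/396
seg 2: a=0, c=M2/2=-131/198, d=(M3−M2)/(6·1)=-1/72, b=Δ2−h2·(2M2+M3)/6=1327/792
seg 3: a=1, c=M3/2=-557/792, d=(M4−M3)/(6·2)=59/396, b=Δ3−h3·(2M3+M4)/6=41/132
seg 4: a=0, c=M4/2=151/792, d=(M5−M4)/(6·3)=-151/7128, b=Δ4−h4·(2M4+M5)/6=-283/396
t_q=3/4 → seg 0, τ=3/4; S=4+-3431/792·τ+0·τ²+1055/7128·τ³=4581/5632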